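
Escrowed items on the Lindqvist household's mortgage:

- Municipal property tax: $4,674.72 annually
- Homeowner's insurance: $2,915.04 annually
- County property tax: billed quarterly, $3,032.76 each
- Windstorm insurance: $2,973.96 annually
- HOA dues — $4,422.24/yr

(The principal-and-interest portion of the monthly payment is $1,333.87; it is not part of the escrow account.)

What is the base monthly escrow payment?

Municipal property tax — $4,674.72 per year
Homeowner's insurance — $2,915.04 per year
County property tax — $3,032.76 × 4 = $12,131.04 per year
Windstorm insurance — $2,973.96 per year
HOA dues — $4,422.24 per year
Total per year = $27,117.00
Base monthly escrow = $27,117.00 / 12 = $2,259.75

$2,259.75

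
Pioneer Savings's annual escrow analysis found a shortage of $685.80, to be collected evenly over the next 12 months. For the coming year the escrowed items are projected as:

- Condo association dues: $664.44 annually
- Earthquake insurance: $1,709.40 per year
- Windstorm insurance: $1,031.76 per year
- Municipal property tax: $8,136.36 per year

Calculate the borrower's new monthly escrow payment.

$1,018.98

Condo association dues — $664.44 per year
Earthquake insurance — $1,709.40 per year
Windstorm insurance — $1,031.76 per year
Municipal property tax — $8,136.36 per year
Total annual escrow = $664.44 + $1,709.40 + $1,031.76 + $8,136.36 = $11,541.96
Monthly = $11,541.96 / 12 = $961.83
Monthly shortage recovery: $685.80 / 12 = $57.15
Adjusted monthly = $961.83 + $57.15 = $1,018.98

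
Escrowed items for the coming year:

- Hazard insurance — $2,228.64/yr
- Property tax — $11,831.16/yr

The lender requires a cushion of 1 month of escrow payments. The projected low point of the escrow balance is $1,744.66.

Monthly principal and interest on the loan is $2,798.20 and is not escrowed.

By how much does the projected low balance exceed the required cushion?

$573.01

Hazard insurance = $2,228.64/yr
Property tax = $11,831.16/yr
Annual escrow total = $2,228.64 + $11,831.16 = $14,059.80
Monthly = $14,059.80 / 12 = $1,171.65
Required cushion = 1 × $1,171.65 = $1,171.65
Surplus = $1,744.66 − $1,171.65 = $573.01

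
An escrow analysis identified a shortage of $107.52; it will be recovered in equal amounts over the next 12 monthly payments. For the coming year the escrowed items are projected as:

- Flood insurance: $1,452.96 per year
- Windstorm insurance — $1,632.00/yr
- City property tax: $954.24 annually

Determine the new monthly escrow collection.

$345.56

Flood insurance: $1,452.96 per year
Windstorm insurance: $1,632.00 per year
City property tax: $954.24 per year
Total annual escrow = $4,039.20
Base monthly escrow = $4,039.20 ÷ 12 = $336.60
Monthly shortage recovery: $107.52 / 12 = $8.96
Adjusted monthly = $336.60 + $8.96 = $345.56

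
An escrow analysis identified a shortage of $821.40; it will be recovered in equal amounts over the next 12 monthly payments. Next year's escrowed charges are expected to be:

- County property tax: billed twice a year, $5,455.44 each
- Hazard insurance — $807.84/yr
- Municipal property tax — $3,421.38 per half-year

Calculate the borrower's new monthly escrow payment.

$1,615.24

County property tax = $5,455.44 × 2 = $10,910.88
Hazard insurance = $807.84
Municipal property tax = $3,421.38 × 2 = $6,842.76
Total annual escrow = $10,910.88 + $807.84 + $6,842.76 = $18,561.48
Monthly escrow = $18,561.48 ÷ 12 = $1,546.79
Shortage per month = $821.40 / 12 = $68.45
New monthly escrow = $1,546.79 + $68.45 = $1,615.24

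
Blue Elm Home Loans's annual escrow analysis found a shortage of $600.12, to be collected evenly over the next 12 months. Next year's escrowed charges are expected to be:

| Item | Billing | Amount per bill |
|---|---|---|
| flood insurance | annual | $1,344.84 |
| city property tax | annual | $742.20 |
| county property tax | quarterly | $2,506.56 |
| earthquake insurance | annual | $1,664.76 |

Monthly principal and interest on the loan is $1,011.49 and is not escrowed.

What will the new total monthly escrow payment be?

$1,198.18

Flood insurance — $1,344.84 per year
City property tax — $742.20 per year
County property tax — $2,506.56 × 4 = $10,026.24 per year
Earthquake insurance — $1,664.76 per year
Annual escrow total = $13,778.04
Per month = $13,778.04 ÷ 12 = $1,148.17
Monthly shortage recovery: $600.12 / 12 = $50.01
Adjusted monthly = $1,148.17 + $50.01 = $1,198.18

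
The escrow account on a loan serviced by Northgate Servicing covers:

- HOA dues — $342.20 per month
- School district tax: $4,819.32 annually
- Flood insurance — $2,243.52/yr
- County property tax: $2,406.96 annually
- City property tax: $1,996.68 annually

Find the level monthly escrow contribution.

$1,297.74

HOA dues — $342.20 × 12 = $4,106.40 annually
School district tax — $4,819.32 annually
Flood insurance — $2,243.52 annually
County property tax — $2,406.96 annually
City property tax — $1,996.68 annually
Total per year = $15,572.88
Base monthly escrow = $15,572.88 / 12 = $1,297.74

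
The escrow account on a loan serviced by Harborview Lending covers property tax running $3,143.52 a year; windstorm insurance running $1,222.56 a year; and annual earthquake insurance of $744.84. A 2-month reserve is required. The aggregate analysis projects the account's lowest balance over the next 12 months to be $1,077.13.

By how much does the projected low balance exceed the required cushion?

Property tax: $3,143.52/yr
Windstorm insurance: $1,222.56/yr
Earthquake insurance: $744.84/yr
Yearly total = $3,143.52 + $1,222.56 + $744.84 = $5,110.92
Monthly = $5,110.92 / 12 = $425.91
Required reserve = 2 × $425.91 = $851.82
Excess over cushion: $1,077.13 − $851.82 = $225.31

$225.31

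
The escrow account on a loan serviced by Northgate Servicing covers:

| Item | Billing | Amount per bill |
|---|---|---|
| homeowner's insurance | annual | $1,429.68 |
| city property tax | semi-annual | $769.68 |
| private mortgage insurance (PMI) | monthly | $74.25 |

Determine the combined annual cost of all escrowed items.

Homeowner's insurance = $1,429.68
City property tax = $769.68 × 2 = $1,539.36
Private mortgage insurance (PMI) = $74.25 × 12 = $891.00
Total per year = $1,429.68 + $1,539.36 + $891.00 = $3,860.04

$3,860.04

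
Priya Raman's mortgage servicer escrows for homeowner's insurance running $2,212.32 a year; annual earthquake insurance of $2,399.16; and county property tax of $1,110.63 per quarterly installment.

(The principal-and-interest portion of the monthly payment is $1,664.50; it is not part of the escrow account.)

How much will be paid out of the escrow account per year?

Homeowner's insurance = $2,212.32/yr
Earthquake insurance = $2,399.16/yr
County property tax = $1,110.63 × 4 = $4,442.52/yr
Yearly total = $2,212.32 + $2,399.16 + $4,442.52 = $9,054.00

$9,054.00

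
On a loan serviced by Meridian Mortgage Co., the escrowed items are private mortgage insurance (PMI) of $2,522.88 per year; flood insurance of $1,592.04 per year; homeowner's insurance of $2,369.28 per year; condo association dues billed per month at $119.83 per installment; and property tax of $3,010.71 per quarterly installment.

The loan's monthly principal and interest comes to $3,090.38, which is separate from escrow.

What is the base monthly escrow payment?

$1,663.75

Private mortgage insurance (PMI) = $2,522.88
Flood insurance = $1,592.04
Homeowner's insurance = $2,369.28
Condo association dues = $119.83 × 12 = $1,437.96
Property tax = $3,010.71 × 4 = $12,042.84
Yearly total = $2,522.88 + $1,592.04 + $2,369.28 + $1,437.96 + $12,042.84 = $19,965.00
Monthly escrow = $19,965.00 / 12 = $1,663.75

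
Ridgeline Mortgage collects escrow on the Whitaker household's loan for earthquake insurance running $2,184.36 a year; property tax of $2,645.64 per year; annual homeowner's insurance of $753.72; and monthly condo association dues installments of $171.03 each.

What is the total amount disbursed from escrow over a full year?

Earthquake insurance — $2,184.36/yr
Property tax — $2,645.64/yr
Homeowner's insurance — $753.72/yr
Condo association dues — $171.03 × 12 = $2,052.36/yr
Annual escrow total = $2,184.36 + $2,645.64 + $753.72 + $2,052.36 = $7,636.08

$7,636.08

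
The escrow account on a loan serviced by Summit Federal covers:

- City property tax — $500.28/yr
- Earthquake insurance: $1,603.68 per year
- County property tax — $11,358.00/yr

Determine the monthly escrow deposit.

$1,121.83

City property tax: $500.28 annually
Earthquake insurance: $1,603.68 annually
County property tax: $11,358.00 annually
Combined annual = $500.28 + $1,603.68 + $11,358.00 = $13,461.96
Base monthly escrow = $13,461.96 ÷ 12 = $1,121.83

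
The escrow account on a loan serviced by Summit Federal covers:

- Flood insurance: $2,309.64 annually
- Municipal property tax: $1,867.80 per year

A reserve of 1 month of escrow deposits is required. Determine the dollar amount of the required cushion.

Flood insurance = $2,309.64/yr
Municipal property tax = $1,867.80/yr
Total annual escrow = $4,177.44
Monthly escrow = $4,177.44 ÷ 12 = $348.12
Required cushion = 1 × $348.12 = $348.12

$348.12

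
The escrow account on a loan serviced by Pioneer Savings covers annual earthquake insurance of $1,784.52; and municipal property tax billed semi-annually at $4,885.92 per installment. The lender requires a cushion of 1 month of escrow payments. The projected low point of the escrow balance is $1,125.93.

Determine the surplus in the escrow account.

$162.90

Earthquake insurance: $1,784.52 per year
Municipal property tax: $4,885.92 × 2 = $9,771.84 per year
Annual escrow total = $1,784.52 + $9,771.84 = $11,556.36
Base monthly escrow = $11,556.36 ÷ 12 = $963.03
Required cushion = 1 × $963.03 = $963.03
Excess over cushion: $1,125.93 − $963.03 = $162.90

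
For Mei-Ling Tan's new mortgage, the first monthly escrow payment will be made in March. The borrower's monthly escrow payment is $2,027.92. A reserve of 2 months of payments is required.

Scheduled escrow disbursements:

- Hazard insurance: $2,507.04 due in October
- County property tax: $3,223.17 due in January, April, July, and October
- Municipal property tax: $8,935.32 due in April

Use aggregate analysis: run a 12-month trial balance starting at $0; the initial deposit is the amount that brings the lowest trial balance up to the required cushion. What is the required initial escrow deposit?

$12,158.49

Cushion = 2 × $2,027.92 = $4,055.84
Trial balance (start $0, +$2,027.92 each month, − disbursements):
  Mar: +$2,027.92 → $2,027.92
  Apr: +$2,027.92 − $12,158.49 → -$8,102.65
  May: +$2,027.92 → -$6,074.73
  Jun: +$2,027.92 → -$4,046.81
  Jul: +$2,027.92 − $3,223.17 → -$5,242.06
  Aug: +$2,027.92 → -$3,214.14
  Sep: +$2,027.92 → -$1,186.22
  Oct: +$2,027.92 − $5,730.21 → -$4,888.51
  Nov: +$2,027.92 → -$2,860.59
  Dec: +$2,027.92 → -$832.67
  Jan: +$2,027.92 − $3,223.17 → -$2,027.92
  Feb: +$2,027.92 → $0.00
Lowest trial balance = -$8,102.65 (Apr)
Initial deposit = cushion − low point = $4,055.84 − (-$8,102.65) = $12,158.49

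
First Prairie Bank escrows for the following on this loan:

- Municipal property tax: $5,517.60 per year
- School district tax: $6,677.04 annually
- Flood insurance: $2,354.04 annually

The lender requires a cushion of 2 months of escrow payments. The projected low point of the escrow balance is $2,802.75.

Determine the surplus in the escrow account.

$377.97

Municipal property tax: $5,517.60/yr
School district tax: $6,677.04/yr
Flood insurance: $2,354.04/yr
Combined annual = $5,517.60 + $6,677.04 + $2,354.04 = $14,548.68
Per month = $14,548.68 / 12 = $1,212.39
Required reserve = 2 × $1,212.39 = $2,424.78
Surplus = $2,802.75 − $2,424.78 = $377.97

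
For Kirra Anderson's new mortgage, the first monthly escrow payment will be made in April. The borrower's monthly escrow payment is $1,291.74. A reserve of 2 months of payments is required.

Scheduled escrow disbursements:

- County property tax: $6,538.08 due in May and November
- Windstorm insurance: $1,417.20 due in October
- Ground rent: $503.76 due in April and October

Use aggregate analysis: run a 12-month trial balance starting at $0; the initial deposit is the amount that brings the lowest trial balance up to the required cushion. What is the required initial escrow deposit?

$7,750.44

Cushion = 2 × $1,291.74 = $2,583.48
Trial balance (start $0, +$1,291.74 each month, − disbursements):
  Apr: +$1,291.74 − $503.76 → $787.98
  May: +$1,291.74 − $6,538.08 → -$4,458.36
  Jun: +$1,291.74 → -$3,166.62
  Jul: +$1,291.74 → -$1,874.88
  Aug: +$1,291.74 → -$583.14
  Sep: +$1,291.74 → $708.60
  Oct: +$1,291.74 − $1,920.96 → $79.38
  Nov: +$1,291.74 − $6,538.08 → -$5,166.96
  Dec: +$1,291.74 → -$3,875.22
  Jan: +$1,291.74 → -$2,583.48
  Feb: +$1,291.74 → -$1,291.74
  Mar: +$1,291.74 → $0.00
Lowest trial balance = -$5,166.96 (Nov)
Initial deposit = cushion − low point = $2,583.48 − (-$5,166.96) = $7,750.44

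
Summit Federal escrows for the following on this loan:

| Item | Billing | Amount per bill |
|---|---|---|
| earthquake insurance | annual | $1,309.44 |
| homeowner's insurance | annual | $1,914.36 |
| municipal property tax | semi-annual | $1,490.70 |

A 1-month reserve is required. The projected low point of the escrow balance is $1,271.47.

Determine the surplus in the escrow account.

$754.37

Earthquake insurance: $1,309.44/yr
Homeowner's insurance: $1,914.36/yr
Municipal property tax: $1,490.70 × 2 = $2,981.40/yr
Combined annual = $1,309.44 + $1,914.36 + $2,981.40 = $6,205.20
Base monthly escrow = $6,205.20 ÷ 12 = $517.10
Required cushion = 1 × $517.10 = $517.10
Excess over cushion: $1,271.47 − $517.10 = $754.37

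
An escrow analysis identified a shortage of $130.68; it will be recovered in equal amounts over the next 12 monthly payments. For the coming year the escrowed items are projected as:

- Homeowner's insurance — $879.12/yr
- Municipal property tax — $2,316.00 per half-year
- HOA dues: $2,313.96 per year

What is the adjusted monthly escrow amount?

$662.98

Homeowner's insurance = $879.12 annually
Municipal property tax = $2,316.00 × 2 = $4,632.00 annually
HOA dues = $2,313.96 annually
Annual escrow total = $7,825.08
Monthly = $7,825.08 ÷ 12 = $652.09
Shortage spread = $130.68 / 12 = $10.89/mo
New monthly escrow = $652.09 + $10.89 = $662.98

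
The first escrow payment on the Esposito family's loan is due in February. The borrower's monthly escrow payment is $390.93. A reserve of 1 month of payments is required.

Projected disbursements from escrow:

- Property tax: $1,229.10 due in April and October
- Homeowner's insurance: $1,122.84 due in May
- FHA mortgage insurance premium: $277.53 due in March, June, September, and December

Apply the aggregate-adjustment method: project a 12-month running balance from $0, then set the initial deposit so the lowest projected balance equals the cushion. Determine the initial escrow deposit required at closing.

$1,456.68

Cushion = 1 × $390.93 = $390.93
Trial balance (start $0, +$390.93 each month, − disbursements):
  Feb: +$390.93 → $390.93
  Mar: +$390.93 − $277.53 → $504.33
  Apr: +$390.93 − $1,229.10 → -$333.84
  May: +$390.93 − $1,122.84 → -$1,065.75
  Jun: +$390.93 − $277.53 → -$952.35
  Jul: +$390.93 → -$561.42
  Aug: +$390.93 → -$170.49
  Sep: +$390.93 − $277.53 → -$57.09
  Oct: +$390.93 − $1,229.10 → -$895.26
  Nov: +$390.93 → -$504.33
  Dec: +$390.93 − $277.53 → -$390.93
  Jan: +$390.93 → $0.00
Lowest trial balance = -$1,065.75 (May)
Initial deposit = cushion − low point = $390.93 − (-$1,065.75) = $1,456.68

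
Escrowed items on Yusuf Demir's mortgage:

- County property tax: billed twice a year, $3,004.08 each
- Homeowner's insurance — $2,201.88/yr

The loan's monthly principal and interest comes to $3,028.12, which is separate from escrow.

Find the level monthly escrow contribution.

$684.17

County property tax — $3,004.08 × 2 = $6,008.16 annually
Homeowner's insurance — $2,201.88 annually
Yearly total = $8,210.04
Base monthly escrow = $8,210.04 ÷ 12 = $684.17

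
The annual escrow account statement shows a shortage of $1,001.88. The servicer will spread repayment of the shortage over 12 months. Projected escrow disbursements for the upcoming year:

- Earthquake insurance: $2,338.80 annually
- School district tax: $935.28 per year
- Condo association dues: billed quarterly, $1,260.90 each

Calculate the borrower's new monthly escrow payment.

Earthquake insurance — $2,338.80 per year
School district tax — $935.28 per year
Condo association dues — $1,260.90 × 4 = $5,043.60 per year
Total annual escrow = $2,338.80 + $935.28 + $5,043.60 = $8,317.68
Monthly escrow = $8,317.68 ÷ 12 = $693.14
Shortage spread = $1,001.88 ÷ 12 = $83.49/mo
Adjusted monthly = $693.14 + $83.49 = $776.63

$776.63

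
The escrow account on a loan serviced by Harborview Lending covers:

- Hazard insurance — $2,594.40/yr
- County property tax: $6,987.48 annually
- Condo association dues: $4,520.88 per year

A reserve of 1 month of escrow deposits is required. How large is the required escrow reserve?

Hazard insurance: $2,594.40/yr
County property tax: $6,987.48/yr
Condo association dues: $4,520.88/yr
Total per year = $14,102.76
Monthly escrow = $14,102.76 / 12 = $1,175.23
Required cushion = 1 × $1,175.23 = $1,175.23

$1,175.23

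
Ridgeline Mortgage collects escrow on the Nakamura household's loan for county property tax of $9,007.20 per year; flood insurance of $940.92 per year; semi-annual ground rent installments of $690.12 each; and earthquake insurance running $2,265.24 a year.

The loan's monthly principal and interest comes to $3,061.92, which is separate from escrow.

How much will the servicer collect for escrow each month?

County property tax = $9,007.20/yr
Flood insurance = $940.92/yr
Ground rent = $690.12 × 2 = $1,380.24/yr
Earthquake insurance = $2,265.24/yr
Total annual escrow = $13,593.60
Monthly escrow = $13,593.60 ÷ 12 = $1,132.80

$1,132.80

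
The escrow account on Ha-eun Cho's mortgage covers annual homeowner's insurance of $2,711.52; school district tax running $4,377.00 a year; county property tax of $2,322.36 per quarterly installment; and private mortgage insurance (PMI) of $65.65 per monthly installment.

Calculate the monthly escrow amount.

Homeowner's insurance — $2,711.52 per year
School district tax — $4,377.00 per year
County property tax — $2,322.36 × 4 = $9,289.44 per year
Private mortgage insurance (PMI) — $65.65 × 12 = $787.80 per year
Combined annual = $2,711.52 + $4,377.00 + $9,289.44 + $787.80 = $17,165.76
Monthly = $17,165.76 ÷ 12 = $1,430.48

$1,430.48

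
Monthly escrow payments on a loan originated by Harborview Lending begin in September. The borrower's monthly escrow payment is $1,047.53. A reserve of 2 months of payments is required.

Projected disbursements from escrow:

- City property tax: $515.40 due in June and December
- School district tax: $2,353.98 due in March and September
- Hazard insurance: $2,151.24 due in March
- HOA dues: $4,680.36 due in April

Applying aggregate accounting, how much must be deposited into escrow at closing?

$5,769.78

Cushion = 2 × $1,047.53 = $2,095.06
Trial balance (start $0, +$1,047.53 each month, − disbursements):
  Sep: +$1,047.53 − $2,353.98 → -$1,306.45
  Oct: +$1,047.53 → -$258.92
  Nov: +$1,047.53 → $788.61
  Dec: +$1,047.53 − $515.40 → $1,320.74
  Jan: +$1,047.53 → $2,368.27
  Feb: +$1,047.53 → $3,415.80
  Mar: +$1,047.53 − $4,505.22 → -$41.89
  Apr: +$1,047.53 − $4,680.36 → -$3,674.72
  May: +$1,047.53 → -$2,627.19
  Jun: +$1,047.53 − $515.40 → -$2,095.06
  Jul: +$1,047.53 → -$1,047.53
  Aug: +$1,047.53 → $0.00
Lowest trial balance = -$3,674.72 (Apr)
Initial deposit = cushion − low point = $2,095.06 − (-$3,674.72) = $5,769.78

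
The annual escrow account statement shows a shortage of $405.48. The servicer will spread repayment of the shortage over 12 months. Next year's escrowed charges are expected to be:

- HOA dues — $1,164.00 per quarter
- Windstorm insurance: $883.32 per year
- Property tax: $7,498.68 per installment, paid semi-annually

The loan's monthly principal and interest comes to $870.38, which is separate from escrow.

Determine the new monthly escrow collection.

$1,745.18

HOA dues = $1,164.00 × 4 = $4,656.00 per year
Windstorm insurance = $883.32 per year
Property tax = $7,498.68 × 2 = $14,997.36 per year
Annual escrow total = $4,656.00 + $883.32 + $14,997.36 = $20,536.68
Monthly escrow = $20,536.68 / 12 = $1,711.39
Shortage spread = $405.48 / 12 = $33.79/mo
Adjusted monthly = $1,711.39 + $33.79 = $1,745.18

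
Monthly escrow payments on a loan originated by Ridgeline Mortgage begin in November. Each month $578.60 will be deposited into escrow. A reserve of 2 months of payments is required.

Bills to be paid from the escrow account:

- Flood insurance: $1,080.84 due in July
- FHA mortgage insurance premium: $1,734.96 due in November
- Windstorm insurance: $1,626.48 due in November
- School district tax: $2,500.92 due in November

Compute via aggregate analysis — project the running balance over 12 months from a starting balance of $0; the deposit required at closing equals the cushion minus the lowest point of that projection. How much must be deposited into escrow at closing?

$6,440.96

Cushion = 2 × $578.60 = $1,157.20
Trial balance (start $0, +$578.60 each month, − disbursements):
  Nov: +$578.60 − $5,862.36 → -$5,283.76
  Dec: +$578.60 → -$4,705.16
  Jan: +$578.60 → -$4,126.56
  Feb: +$578.60 → -$3,547.96
  Mar: +$578.60 → -$2,969.36
  Apr: +$578.60 → -$2,390.76
  May: +$578.60 → -$1,812.16
  Jun: +$578.60 → -$1,233.56
  Jul: +$578.60 − $1,080.84 → -$1,735.80
  Aug: +$578.60 → -$1,157.20
  Sep: +$578.60 → -$578.60
  Oct: +$578.60 → $0.00
Lowest trial balance = -$5,283.76 (Nov)
Initial deposit = cushion − low point = $1,157.20 − (-$5,283.76) = $6,440.96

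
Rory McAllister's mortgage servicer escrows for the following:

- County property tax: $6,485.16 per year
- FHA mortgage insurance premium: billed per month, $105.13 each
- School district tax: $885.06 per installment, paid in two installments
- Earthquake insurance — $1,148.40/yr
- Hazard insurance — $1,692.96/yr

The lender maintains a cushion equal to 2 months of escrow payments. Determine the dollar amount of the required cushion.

$2,059.70

County property tax = $6,485.16 annually
FHA mortgage insurance premium = $105.13 × 12 = $1,261.56 annually
School district tax = $885.06 × 2 = $1,770.12 annually
Earthquake insurance = $1,148.40 annually
Hazard insurance = $1,692.96 annually
Combined annual = $12,358.20
Monthly escrow = $12,358.20 / 12 = $1,029.85
Cushion = 2 × $1,029.85 = $2,059.70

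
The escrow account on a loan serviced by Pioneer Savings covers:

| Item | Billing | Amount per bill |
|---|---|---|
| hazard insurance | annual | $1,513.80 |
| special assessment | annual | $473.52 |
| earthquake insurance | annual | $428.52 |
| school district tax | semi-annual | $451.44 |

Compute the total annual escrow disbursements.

Hazard insurance — $1,513.80 annually
Special assessment — $473.52 annually
Earthquake insurance — $428.52 annually
School district tax — $451.44 × 2 = $902.88 annually
Combined annual = $1,513.80 + $473.52 + $428.52 + $902.88 = $3,318.72

$3,318.72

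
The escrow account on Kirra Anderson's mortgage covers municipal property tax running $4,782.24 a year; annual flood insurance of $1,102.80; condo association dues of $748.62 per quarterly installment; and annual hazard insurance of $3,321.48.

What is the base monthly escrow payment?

Municipal property tax — $4,782.24 annually
Flood insurance — $1,102.80 annually
Condo association dues — $748.62 × 4 = $2,994.48 annually
Hazard insurance — $3,321.48 annually
Combined annual = $4,782.24 + $1,102.80 + $2,994.48 + $3,321.48 = $12,201.00
Base monthly escrow = $12,201.00 ÷ 12 = $1,016.75

$1,016.75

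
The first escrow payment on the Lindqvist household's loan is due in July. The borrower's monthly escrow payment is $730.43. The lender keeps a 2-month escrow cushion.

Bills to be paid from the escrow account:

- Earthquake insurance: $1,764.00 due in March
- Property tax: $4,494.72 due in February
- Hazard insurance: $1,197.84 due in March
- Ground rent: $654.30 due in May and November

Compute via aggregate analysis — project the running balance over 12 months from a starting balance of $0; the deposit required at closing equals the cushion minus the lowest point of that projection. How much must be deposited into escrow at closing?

$2,997.85

Cushion = 2 × $730.43 = $1,460.86
Trial balance (start $0, +$730.43 each month, − disbursements):
  Jul: +$730.43 → $730.43
  Aug: +$730.43 → $1,460.86
  Sep: +$730.43 → $2,191.29
  Oct: +$730.43 → $2,921.72
  Nov: +$730.43 − $654.30 → $2,997.85
  Dec: +$730.43 → $3,728.28
  Jan: +$730.43 → $4,458.71
  Feb: +$730.43 − $4,494.72 → $694.42
  Mar: +$730.43 − $2,961.84 → -$1,536.99
  Apr: +$730.43 → -$806.56
  May: +$730.43 − $654.30 → -$730.43
  Jun: +$730.43 → $0.00
Lowest trial balance = -$1,536.99 (Mar)
Initial deposit = cushion − low point = $1,460.86 − (-$1,536.99) = $2,997.85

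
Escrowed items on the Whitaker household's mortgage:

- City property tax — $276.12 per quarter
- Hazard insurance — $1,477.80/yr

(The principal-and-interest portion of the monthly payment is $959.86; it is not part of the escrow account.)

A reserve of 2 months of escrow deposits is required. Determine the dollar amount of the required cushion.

City property tax: $276.12 × 4 = $1,104.48/yr
Hazard insurance: $1,477.80/yr
Total per year = $2,582.28
Monthly escrow = $2,582.28 / 12 = $215.19
Cushion = 2 × $215.19 = $430.38

$430.38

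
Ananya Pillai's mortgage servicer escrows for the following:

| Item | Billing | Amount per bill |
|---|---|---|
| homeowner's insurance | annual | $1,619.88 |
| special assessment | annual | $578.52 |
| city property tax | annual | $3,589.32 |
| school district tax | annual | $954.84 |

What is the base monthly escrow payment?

Homeowner's insurance: $1,619.88
Special assessment: $578.52
City property tax: $3,589.32
School district tax: $954.84
Combined annual = $6,742.56
Monthly = $6,742.56 / 12 = $561.88

$561.88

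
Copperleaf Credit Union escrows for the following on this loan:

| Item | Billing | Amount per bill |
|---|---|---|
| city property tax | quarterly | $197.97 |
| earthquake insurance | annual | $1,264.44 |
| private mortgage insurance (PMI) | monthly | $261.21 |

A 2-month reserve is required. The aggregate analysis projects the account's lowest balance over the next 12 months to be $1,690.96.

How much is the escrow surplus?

City property tax = $197.97 × 4 = $791.88 annually
Earthquake insurance = $1,264.44 annually
Private mortgage insurance (PMI) = $261.21 × 12 = $3,134.52 annually
Yearly total = $791.88 + $1,264.44 + $3,134.52 = $5,190.84
Monthly escrow = $5,190.84 / 12 = $432.57
Required reserve = 2 × $432.57 = $865.14
Excess over cushion: $1,690.96 − $865.14 = $825.82

$825.82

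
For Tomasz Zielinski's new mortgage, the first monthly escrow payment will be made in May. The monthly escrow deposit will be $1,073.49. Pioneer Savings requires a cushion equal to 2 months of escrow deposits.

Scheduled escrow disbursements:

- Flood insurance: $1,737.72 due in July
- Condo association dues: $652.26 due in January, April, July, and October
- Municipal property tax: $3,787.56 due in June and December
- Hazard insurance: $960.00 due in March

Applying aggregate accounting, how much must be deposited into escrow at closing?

$5,104.05

Cushion = 2 × $1,073.49 = $2,146.98
Trial balance (start $0, +$1,073.49 each month, − disbursements):
  May: +$1,073.49 → $1,073.49
  Jun: +$1,073.49 − $3,787.56 → -$1,640.58
  Jul: +$1,073.49 − $2,389.98 → -$2,957.07
  Aug: +$1,073.49 → -$1,883.58
  Sep: +$1,073.49 → -$810.09
  Oct: +$1,073.49 − $652.26 → -$388.86
  Nov: +$1,073.49 → $684.63
  Dec: +$1,073.49 − $3,787.56 → -$2,029.44
  Jan: +$1,073.49 − $652.26 → -$1,608.21
  Feb: +$1,073.49 → -$534.72
  Mar: +$1,073.49 − $960.00 → -$421.23
  Apr: +$1,073.49 − $652.26 → $0.00
Lowest trial balance = -$2,957.07 (Jul)
Initial deposit = cushion − low point = $2,146.98 − (-$2,957.07) = $5,104.05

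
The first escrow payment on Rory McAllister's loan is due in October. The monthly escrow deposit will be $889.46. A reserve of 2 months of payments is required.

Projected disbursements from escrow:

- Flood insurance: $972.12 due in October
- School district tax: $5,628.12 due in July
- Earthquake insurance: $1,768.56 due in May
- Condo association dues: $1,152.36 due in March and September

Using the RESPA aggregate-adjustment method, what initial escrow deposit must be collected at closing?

$2,405.48

Cushion = 2 × $889.46 = $1,778.92
Trial balance (start $0, +$889.46 each month, − disbursements):
  Oct: +$889.46 − $972.12 → -$82.66
  Nov: +$889.46 → $806.80
  Dec: +$889.46 → $1,696.26
  Jan: +$889.46 → $2,585.72
  Feb: +$889.46 → $3,475.18
  Mar: +$889.46 − $1,152.36 → $3,212.28
  Apr: +$889.46 → $4,101.74
  May: +$889.46 − $1,768.56 → $3,222.64
  Jun: +$889.46 → $4,112.10
  Jul: +$889.46 − $5,628.12 → -$626.56
  Aug: +$889.46 → $262.90
  Sep: +$889.46 − $1,152.36 → $0.00
Lowest trial balance = -$626.56 (Jul)
Initial deposit = cushion − low point = $1,778.92 − (-$626.56) = $2,405.48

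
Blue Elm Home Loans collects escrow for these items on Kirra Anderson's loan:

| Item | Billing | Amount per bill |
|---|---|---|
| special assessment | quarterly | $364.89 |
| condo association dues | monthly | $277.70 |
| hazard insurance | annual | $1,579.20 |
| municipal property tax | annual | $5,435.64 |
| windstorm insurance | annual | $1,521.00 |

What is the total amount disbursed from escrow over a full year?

Special assessment = $364.89 × 4 = $1,459.56/yr
Condo association dues = $277.70 × 12 = $3,332.40/yr
Hazard insurance = $1,579.20/yr
Municipal property tax = $5,435.64/yr
Windstorm insurance = $1,521.00/yr
Annual escrow total = $13,327.80

$13,327.80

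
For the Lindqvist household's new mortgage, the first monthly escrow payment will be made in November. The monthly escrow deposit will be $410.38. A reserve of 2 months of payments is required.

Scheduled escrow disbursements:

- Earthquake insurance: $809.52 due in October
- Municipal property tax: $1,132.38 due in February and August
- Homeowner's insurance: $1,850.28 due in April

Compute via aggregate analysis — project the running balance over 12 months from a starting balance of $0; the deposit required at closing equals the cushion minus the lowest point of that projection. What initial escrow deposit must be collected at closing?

Cushion = 2 × $410.38 = $820.76
Trial balance (start $0, +$410.38 each month, − disbursements):
  Nov: +$410.38 → $410.38
  Dec: +$410.38 → $820.76
  Jan: +$410.38 → $1,231.14
  Feb: +$410.38 − $1,132.38 → $509.14
  Mar: +$410.38 → $919.52
  Apr: +$410.38 − $1,850.28 → -$520.38
  May: +$410.38 → -$110.00
  Jun: +$410.38 → $300.38
  Jul: +$410.38 → $710.76
  Aug: +$410.38 − $1,132.38 → -$11.24
  Sep: +$410.38 → $399.14
  Oct: +$410.38 − $809.52 → $0.00
Lowest trial balance = -$520.38 (Apr)
Initial deposit = cushion − low point = $820.76 − (-$520.38) = $1,341.14

$1,341.14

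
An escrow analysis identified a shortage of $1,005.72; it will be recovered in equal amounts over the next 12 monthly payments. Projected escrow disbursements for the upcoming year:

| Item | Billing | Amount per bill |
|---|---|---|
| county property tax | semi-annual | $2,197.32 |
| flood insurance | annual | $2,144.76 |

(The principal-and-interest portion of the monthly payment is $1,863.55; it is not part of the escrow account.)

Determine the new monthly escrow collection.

County property tax = $2,197.32 × 2 = $4,394.64 per year
Flood insurance = $2,144.76 per year
Total annual escrow = $4,394.64 + $2,144.76 = $6,539.40
Monthly = $6,539.40 / 12 = $544.95
Monthly shortage recovery: $1,005.72 / 12 = $83.81
Adjusted monthly = $544.95 + $83.81 = $628.76

$628.76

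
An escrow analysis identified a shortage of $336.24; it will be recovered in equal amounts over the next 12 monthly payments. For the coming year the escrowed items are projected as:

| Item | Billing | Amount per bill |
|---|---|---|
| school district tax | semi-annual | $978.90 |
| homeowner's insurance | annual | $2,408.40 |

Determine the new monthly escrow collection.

School district tax — $978.90 × 2 = $1,957.80 annually
Homeowner's insurance — $2,408.40 annually
Combined annual = $4,366.20
Monthly = $4,366.20 / 12 = $363.85
Shortage per month = $336.24 ÷ 12 = $28.02
New monthly escrow = $363.85 + $28.02 = $391.87

$391.87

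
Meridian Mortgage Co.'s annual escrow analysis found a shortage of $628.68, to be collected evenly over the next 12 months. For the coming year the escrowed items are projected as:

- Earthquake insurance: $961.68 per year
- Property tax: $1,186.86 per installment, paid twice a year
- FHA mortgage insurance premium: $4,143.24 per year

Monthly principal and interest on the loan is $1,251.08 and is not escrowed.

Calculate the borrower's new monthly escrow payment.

$675.61

Earthquake insurance: $961.68
Property tax: $1,186.86 × 2 = $2,373.72
FHA mortgage insurance premium: $4,143.24
Yearly total = $961.68 + $2,373.72 + $4,143.24 = $7,478.64
Base monthly escrow = $7,478.64 / 12 = $623.22
Shortage per month = $628.68 ÷ 12 = $52.39
New monthly escrow = $623.22 + $52.39 = $675.61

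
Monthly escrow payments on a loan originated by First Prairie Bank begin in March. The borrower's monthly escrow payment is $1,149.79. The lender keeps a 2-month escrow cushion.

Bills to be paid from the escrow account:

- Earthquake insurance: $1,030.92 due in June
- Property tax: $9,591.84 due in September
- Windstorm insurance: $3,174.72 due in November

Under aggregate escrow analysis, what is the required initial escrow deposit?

Cushion = 2 × $1,149.79 = $2,299.58
Trial balance (start $0, +$1,149.79 each month, − disbursements):
  Mar: +$1,149.79 → $1,149.79
  Apr: +$1,149.79 → $2,299.58
  May: +$1,149.79 → $3,449.37
  Jun: +$1,149.79 − $1,030.92 → $3,568.24
  Jul: +$1,149.79 → $4,718.03
  Aug: +$1,149.79 → $5,867.82
  Sep: +$1,149.79 − $9,591.84 → -$2,574.23
  Oct: +$1,149.79 → -$1,424.44
  Nov: +$1,149.79 − $3,174.72 → -$3,449.37
  Dec: +$1,149.79 → -$2,299.58
  Jan: +$1,149.79 → -$1,149.79
  Feb: +$1,149.79 → $0.00
Lowest trial balance = -$3,449.37 (Nov)
Initial deposit = cushion − low point = $2,299.58 − (-$3,449.37) = $5,748.95

$5,748.95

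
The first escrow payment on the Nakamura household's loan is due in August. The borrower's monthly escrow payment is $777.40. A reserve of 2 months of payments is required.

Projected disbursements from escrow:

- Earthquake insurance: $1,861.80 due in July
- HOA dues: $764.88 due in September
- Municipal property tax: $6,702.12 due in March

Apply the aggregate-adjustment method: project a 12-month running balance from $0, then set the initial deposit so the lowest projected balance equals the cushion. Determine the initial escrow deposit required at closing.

Cushion = 2 × $777.40 = $1,554.80
Trial balance (start $0, +$777.40 each month, − disbursements):
  Aug: +$777.40 → $777.40
  Sep: +$777.40 − $764.88 → $789.92
  Oct: +$777.40 → $1,567.32
  Nov: +$777.40 → $2,344.72
  Dec: +$777.40 → $3,122.12
  Jan: +$777.40 → $3,899.52
  Feb: +$777.40 → $4,676.92
  Mar: +$777.40 − $6,702.12 → -$1,247.80
  Apr: +$777.40 → -$470.40
  May: +$777.40 → $307.00
  Jun: +$777.40 → $1,084.40
  Jul: +$777.40 − $1,861.80 → $0.00
Lowest trial balance = -$1,247.80 (Mar)
Initial deposit = cushion − low point = $1,554.80 − (-$1,247.80) = $2,802.60

$2,802.60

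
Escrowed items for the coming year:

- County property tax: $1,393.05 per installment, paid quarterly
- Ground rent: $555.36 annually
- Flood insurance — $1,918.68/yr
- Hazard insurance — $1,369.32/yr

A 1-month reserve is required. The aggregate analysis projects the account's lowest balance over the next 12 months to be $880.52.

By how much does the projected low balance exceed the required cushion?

$95.89

County property tax: $1,393.05 × 4 = $5,572.20 annually
Ground rent: $555.36 annually
Flood insurance: $1,918.68 annually
Hazard insurance: $1,369.32 annually
Yearly total = $5,572.20 + $555.36 + $1,918.68 + $1,369.32 = $9,415.56
Base monthly escrow = $9,415.56 ÷ 12 = $784.63
Cushion = 1 × $784.63 = $784.63
Excess over cushion: $880.52 − $784.63 = $95.89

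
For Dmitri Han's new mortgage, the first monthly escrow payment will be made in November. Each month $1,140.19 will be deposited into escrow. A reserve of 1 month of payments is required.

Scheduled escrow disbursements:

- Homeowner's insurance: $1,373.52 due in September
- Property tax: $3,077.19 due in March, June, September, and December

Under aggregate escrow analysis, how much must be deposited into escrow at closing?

Cushion = 1 × $1,140.19 = $1,140.19
Trial balance (start $0, +$1,140.19 each month, − disbursements):
  Nov: +$1,140.19 → $1,140.19
  Dec: +$1,140.19 − $3,077.19 → -$796.81
  Jan: +$1,140.19 → $343.38
  Feb: +$1,140.19 → $1,483.57
  Mar: +$1,140.19 − $3,077.19 → -$453.43
  Apr: +$1,140.19 → $686.76
  May: +$1,140.19 → $1,826.95
  Jun: +$1,140.19 − $3,077.19 → -$110.05
  Jul: +$1,140.19 → $1,030.14
  Aug: +$1,140.19 → $2,170.33
  Sep: +$1,140.19 − $4,450.71 → -$1,140.19
  Oct: +$1,140.19 → $0.00
Lowest trial balance = -$1,140.19 (Sep)
Initial deposit = cushion − low point = $1,140.19 − (-$1,140.19) = $2,280.38

$2,280.38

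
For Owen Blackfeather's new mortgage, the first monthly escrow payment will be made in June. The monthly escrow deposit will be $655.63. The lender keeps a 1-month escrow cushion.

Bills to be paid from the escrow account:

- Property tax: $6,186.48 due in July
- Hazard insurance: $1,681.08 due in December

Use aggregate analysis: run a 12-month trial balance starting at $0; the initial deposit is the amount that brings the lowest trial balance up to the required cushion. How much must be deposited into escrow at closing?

Cushion = 1 × $655.63 = $655.63
Trial balance (start $0, +$655.63 each month, − disbursements):
  Jun: +$655.63 → $655.63
  Jul: +$655.63 − $6,186.48 → -$4,875.22
  Aug: +$655.63 → -$4,219.59
  Sep: +$655.63 → -$3,563.96
  Oct: +$655.63 → -$2,908.33
  Nov: +$655.63 → -$2,252.70
  Dec: +$655.63 − $1,681.08 → -$3,278.15
  Jan: +$655.63 → -$2,622.52
  Feb: +$655.63 → -$1,966.89
  Mar: +$655.63 → -$1,311.26
  Apr: +$655.63 → -$655.63
  May: +$655.63 → $0.00
Lowest trial balance = -$4,875.22 (Jul)
Initial deposit = cushion − low point = $655.63 − (-$4,875.22) = $5,530.85

$5,530.85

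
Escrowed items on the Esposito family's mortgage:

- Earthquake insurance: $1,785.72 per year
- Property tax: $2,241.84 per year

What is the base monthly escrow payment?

Earthquake insurance = $1,785.72 annually
Property tax = $2,241.84 annually
Combined annual = $4,027.56
Monthly = $4,027.56 ÷ 12 = $335.63

$335.63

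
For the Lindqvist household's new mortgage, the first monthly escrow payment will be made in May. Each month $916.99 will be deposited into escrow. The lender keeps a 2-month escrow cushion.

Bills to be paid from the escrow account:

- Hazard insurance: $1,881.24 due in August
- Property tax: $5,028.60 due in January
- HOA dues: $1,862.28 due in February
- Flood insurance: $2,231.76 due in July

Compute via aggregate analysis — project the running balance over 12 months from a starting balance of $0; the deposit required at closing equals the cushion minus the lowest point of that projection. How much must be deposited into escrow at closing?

Cushion = 2 × $916.99 = $1,833.98
Trial balance (start $0, +$916.99 each month, − disbursements):
  May: +$916.99 → $916.99
  Jun: +$916.99 → $1,833.98
  Jul: +$916.99 − $2,231.76 → $519.21
  Aug: +$916.99 − $1,881.24 → -$445.04
  Sep: +$916.99 → $471.95
  Oct: +$916.99 → $1,388.94
  Nov: +$916.99 → $2,305.93
  Dec: +$916.99 → $3,222.92
  Jan: +$916.99 − $5,028.60 → -$888.69
  Feb: +$916.99 − $1,862.28 → -$1,833.98
  Mar: +$916.99 → -$916.99
  Apr: +$916.99 → $0.00
Lowest trial balance = -$1,833.98 (Feb)
Initial deposit = cushion − low point = $1,833.98 − (-$1,833.98) = $3,667.96

$3,667.96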